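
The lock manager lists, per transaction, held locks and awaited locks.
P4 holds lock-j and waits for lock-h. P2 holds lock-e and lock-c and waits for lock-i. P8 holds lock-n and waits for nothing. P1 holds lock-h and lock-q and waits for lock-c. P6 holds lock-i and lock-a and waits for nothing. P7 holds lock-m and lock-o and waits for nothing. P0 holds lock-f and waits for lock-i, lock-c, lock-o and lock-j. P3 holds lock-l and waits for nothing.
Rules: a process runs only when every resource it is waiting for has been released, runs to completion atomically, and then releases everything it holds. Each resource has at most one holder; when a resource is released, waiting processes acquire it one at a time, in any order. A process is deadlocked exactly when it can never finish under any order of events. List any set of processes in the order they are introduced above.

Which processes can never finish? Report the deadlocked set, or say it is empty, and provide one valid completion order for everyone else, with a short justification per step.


No process is deadlocked.
Key observation: although several processes wait, no cycle exists — each chain bottoms out at a free runner.
A valid finishing order for the others: P6, P2, P1, P8, P3, P4, P7, P0.
Step-by-step check:
  P6 waits on nothing -> runs at once and releases lock-i and lock-a
  run P2 (all its waits — lock-i — are resolved); releases lock-e and lock-c
  run P1 (all its waits — lock-c — are resolved); releases lock-h and lock-q
  P8 waits on nothing -> runs at once and releases lock-n
  P3 waits on nothing -> runs at once and releases lock-l
  run P4 (all its waits — lock-h — are resolved); releases lock-j
  P7 waits on nothing -> runs at once and releases lock-m and lock-o
  run P0 (all its waits — lock-i, lock-c, lock-o and lock-j — are resolved); releases lock-f


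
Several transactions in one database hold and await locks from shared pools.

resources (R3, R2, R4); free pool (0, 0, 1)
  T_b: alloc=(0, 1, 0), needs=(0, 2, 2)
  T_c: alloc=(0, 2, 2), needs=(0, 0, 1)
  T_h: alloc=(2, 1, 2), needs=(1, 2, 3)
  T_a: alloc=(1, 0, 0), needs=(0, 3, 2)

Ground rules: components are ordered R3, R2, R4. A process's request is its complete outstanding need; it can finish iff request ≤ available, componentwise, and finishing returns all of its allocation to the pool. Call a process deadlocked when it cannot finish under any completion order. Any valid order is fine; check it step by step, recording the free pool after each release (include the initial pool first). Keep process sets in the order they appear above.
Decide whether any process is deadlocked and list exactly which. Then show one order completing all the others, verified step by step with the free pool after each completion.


Nothing here is deadlocked.
Key observation: T_c fits the free pool immediately, and its release cascades until everyone finishes.
The rest can finish in the order T_c, T_b, T_a, T_h. Verifying each step:
  pool = (0, 0, 1)
  T_c: need (0, 0, 1) fits (0, 0, 1); releases (0, 2, 2), pool now (0, 2, 3)
  T_b: need (0, 2, 2) fits (0, 2, 3); releases (0, 1, 0), pool now (0, 3, 3)
  T_a: need (0, 3, 2) fits (0, 3, 3); releases (1, 0, 0), pool now (1, 3, 3)
  T_h: need (1, 2, 3) fits (1, 3, 3); releases (2, 1, 2), pool now (3, 4, 5)


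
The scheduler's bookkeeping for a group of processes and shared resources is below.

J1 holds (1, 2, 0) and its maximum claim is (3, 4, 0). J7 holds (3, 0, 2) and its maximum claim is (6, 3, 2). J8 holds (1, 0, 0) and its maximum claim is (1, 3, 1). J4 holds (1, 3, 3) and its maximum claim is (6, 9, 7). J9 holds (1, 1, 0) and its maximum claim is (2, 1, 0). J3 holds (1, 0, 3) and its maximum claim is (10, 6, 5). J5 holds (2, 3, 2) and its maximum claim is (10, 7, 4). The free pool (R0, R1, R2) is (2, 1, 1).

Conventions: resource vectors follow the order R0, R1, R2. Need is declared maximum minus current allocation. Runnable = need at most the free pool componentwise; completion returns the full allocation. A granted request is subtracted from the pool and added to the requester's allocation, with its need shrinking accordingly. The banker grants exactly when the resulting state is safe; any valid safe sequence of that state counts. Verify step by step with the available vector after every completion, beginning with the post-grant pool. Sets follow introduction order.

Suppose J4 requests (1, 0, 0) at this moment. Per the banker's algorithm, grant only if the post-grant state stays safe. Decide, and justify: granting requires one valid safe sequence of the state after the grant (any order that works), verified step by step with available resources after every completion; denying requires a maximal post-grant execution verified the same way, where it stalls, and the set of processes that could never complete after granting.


DENY: after the grant no complete ordering would exist.
Key observation: after J9, J1, J8, J7 the pool peaks at (7, 4, 3), and each blocked process is short somewhere: J4 on R1, R2; J3 on R0, R1; J5 on R0.
On the post-grant state, J9, J1, J8, J7 is a maximal run — nothing extends it. Verifying each step:
  pool = (1, 1, 1)
  J9: need (1, 0, 0) fits (1, 1, 1); releases (1, 1, 0), pool now (2, 2, 1)
  J1: need (2, 2, 0) fits (2, 2, 1); releases (1, 2, 0), pool now (3, 4, 1)
  J8: need (0, 3, 1) fits (3, 4, 1); releases (1, 0, 0), pool now (4, 4, 1)
  J7: need (3, 3, 0) fits (4, 4, 1); releases (3, 0, 2), pool now (7, 4, 3)
  J4 cannot run: need (4, 6, 4) vs free (7, 4, 3) (insufficient R1 and R2)
  J3 cannot run: need (9, 6, 2) vs free (7, 4, 3) (insufficient R0 and R1)
  J5 cannot run: need (8, 4, 2) vs free (7, 4, 3) (insufficient R0)
Post-grant, the permanently blocked set is J4, J3 and J5.


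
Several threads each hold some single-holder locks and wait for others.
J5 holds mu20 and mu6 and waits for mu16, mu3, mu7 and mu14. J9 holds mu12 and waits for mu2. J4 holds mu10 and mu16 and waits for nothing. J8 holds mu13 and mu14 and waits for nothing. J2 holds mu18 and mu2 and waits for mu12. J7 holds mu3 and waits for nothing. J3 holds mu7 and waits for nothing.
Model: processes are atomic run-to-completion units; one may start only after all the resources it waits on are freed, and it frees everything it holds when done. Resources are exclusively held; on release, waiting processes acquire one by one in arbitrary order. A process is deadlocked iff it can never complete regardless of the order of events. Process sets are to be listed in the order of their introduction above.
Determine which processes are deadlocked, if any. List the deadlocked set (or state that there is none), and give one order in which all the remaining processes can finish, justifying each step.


Deadlocked set: J9 and J2.
Key observation: the knot is the closed ring of waits J9 -> J2 -> J9; no other process is dragged down with it.
One completion order for the rest: J3, J4, J7, J8, J5.
Check, step by step:
  run J3 (it waits on nothing); releases mu7
  run J4 (it waits on nothing); releases mu10 and mu16
  run J7 (it waits on nothing); releases mu3
  run J8 (it waits on nothing); releases mu13 and mu14
  run J5 (all its waits — mu16, mu3, mu7 and mu14 — are resolved); releases mu20 and mu6


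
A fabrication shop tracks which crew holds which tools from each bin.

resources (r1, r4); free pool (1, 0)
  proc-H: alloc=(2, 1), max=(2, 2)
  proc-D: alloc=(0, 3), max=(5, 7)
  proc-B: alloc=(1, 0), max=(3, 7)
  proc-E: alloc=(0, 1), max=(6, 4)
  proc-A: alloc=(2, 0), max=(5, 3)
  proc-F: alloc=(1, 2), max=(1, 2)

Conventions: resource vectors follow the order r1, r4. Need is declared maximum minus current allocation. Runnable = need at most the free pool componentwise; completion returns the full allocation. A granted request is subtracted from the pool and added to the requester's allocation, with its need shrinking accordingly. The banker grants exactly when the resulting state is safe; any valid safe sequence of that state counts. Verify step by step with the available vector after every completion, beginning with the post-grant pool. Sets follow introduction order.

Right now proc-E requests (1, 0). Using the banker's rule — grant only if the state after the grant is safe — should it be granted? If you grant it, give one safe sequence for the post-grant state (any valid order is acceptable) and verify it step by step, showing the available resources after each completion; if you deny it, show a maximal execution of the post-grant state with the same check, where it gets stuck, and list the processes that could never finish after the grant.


GRANT: granting preserves safety; a valid post-grant sequence is proc-F, proc-H, proc-A, proc-E, proc-D, proc-B.
Key observation: even at the reduced pool (0, 0), proc-F fits immediately, so safety survives the grant.
Verifying the post-grant state step by step:
  pool = (0, 0)
  run proc-F (needs (0, 0), free (0, 0)); after release of (1, 2) the pool is (1, 2)
  run proc-H (needs (0, 1), free (1, 2)); after release of (2, 1) the pool is (3, 3)
  run proc-A (needs (3, 3), free (3, 3)); after release of (2, 0) the pool is (5, 3)
  run proc-E (needs (5, 3), free (5, 3)); after release of (1, 1) the pool is (6, 4)
  run proc-D (needs (5, 4), free (6, 4)); after release of (0, 3) the pool is (6, 7)
  run proc-B (needs (2, 7), free (6, 7)); after release of (1, 0) the pool is (7, 7)


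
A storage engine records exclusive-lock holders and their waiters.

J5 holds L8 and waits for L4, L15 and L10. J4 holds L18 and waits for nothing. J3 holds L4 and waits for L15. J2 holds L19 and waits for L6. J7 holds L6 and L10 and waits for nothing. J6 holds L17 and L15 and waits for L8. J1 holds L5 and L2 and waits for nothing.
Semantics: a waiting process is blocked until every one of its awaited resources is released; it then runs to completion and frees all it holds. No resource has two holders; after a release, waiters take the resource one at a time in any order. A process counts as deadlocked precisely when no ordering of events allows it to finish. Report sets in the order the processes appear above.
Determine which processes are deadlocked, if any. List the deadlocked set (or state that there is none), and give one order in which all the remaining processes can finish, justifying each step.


Deadlocked set: J5, J3 and J6.
Key observation: the wait chain closes on itself along J5 -> J3 -> J6 -> J5; no other process is dragged down with it.
One completion order for the rest: J7, J1, J4, J2.
Walking it through:
  J7: no waits; runs immediately, freeing L6 and L10
  J1: no waits; runs immediately, freeing L5 and L2
  J4: no waits; runs immediately, freeing L18
  run J2 (all its waits — L6 — are resolved); releases L19


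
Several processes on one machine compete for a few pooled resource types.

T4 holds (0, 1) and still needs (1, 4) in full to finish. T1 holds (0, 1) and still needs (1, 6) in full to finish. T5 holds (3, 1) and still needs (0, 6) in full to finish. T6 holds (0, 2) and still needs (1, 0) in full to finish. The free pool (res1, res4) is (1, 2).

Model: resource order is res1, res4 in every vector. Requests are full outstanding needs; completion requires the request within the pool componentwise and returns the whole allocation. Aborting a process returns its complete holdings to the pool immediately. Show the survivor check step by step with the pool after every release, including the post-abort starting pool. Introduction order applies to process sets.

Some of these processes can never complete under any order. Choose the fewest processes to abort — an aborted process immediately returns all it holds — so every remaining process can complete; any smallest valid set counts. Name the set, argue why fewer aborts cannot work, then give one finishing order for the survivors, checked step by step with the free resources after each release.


The answer: abort T1.
Key observation: T5 had no path to completion before; after the abort of T1 ((0, 1) returned), step 3 is where it fits.
Why nothing smaller works: aborting no one leaves the state deadlocked as given.
Survivors finish in the order: T6, T4, T5. Step-by-step check (pool after the aborts first):
  pool = (1, 3)
  run T6 (needs (1, 0), free (1, 3)); after release of (0, 2) the pool is (1, 5)
  run T4 (needs (1, 4), free (1, 5)); after release of (0, 1) the pool is (1, 6)
  run T5 (needs (0, 6), free (1, 6)); after release of (3, 1) the pool is (4, 7)


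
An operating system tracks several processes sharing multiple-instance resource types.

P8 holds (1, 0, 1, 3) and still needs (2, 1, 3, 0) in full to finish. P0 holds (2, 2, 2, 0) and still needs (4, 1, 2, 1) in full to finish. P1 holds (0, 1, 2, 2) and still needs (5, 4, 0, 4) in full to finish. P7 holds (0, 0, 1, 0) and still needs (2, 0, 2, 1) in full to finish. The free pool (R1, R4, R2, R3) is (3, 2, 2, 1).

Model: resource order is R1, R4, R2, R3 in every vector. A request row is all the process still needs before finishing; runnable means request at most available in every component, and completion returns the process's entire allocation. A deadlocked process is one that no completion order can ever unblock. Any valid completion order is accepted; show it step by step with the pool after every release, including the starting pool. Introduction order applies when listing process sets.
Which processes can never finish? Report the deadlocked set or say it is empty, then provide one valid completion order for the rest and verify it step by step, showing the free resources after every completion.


No process is deadlocked.
Key observation: starting with P7, each completion frees enough for the next — no one is permanently blocked.
The rest can finish in the order P7, P8, P0, P1. Verifying each step:
  pool = (3, 2, 2, 1)
  run P7 (needs (2, 0, 2, 1), free (3, 2, 2, 1)); after release of (0, 0, 1, 0) the pool is (3, 2, 3, 1)
  run P8 (needs (2, 1, 3, 0), free (3, 2, 3, 1)); after release of (1, 0, 1, 3) the pool is (4, 2, 4, 4)
  run P0 (needs (4, 1, 2, 1), free (4, 2, 4, 4)); after release of (2, 2, 2, 0) the pool is (6, 4, 6, 4)
  run P1 (needs (5, 4, 0, 4), free (6, 4, 6, 4)); after release of (0, 1, 2, 2) the pool is (6, 5, 8, 6)


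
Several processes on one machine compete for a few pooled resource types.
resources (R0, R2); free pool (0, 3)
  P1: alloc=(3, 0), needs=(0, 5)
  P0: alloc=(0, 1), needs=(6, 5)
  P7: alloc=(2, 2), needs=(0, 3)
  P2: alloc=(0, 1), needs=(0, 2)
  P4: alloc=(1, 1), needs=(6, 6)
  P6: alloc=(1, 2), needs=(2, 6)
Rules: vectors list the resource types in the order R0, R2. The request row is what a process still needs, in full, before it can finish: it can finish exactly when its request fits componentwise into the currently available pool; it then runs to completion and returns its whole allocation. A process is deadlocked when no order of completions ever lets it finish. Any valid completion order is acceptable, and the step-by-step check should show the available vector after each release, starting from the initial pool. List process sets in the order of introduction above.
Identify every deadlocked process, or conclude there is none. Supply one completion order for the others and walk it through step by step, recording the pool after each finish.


No process is deadlocked.
Key observation: beginning at P7, releases accumulate fast enough that every process eventually fits.
A valid finishing order for the others: P7, P2, P6, P1, P4, P0. Walking it through:
  pool = (0, 3)
  P7: need (0, 3) fits (0, 3); releases (2, 2), pool now (2, 5)
  P2: need (0, 2) fits (2, 5); releases (0, 1), pool now (2, 6)
  P6: need (2, 6) fits (2, 6); releases (1, 2), pool now (3, 8)
  P1: need (0, 5) fits (3, 8); releases (3, 0), pool now (6, 8)
  P4: need (6, 6) fits (6, 8); releases (1, 1), pool now (7, 9)
  P0: need (6, 5) fits (7, 9); releases (0, 1), pool now (7, 10)


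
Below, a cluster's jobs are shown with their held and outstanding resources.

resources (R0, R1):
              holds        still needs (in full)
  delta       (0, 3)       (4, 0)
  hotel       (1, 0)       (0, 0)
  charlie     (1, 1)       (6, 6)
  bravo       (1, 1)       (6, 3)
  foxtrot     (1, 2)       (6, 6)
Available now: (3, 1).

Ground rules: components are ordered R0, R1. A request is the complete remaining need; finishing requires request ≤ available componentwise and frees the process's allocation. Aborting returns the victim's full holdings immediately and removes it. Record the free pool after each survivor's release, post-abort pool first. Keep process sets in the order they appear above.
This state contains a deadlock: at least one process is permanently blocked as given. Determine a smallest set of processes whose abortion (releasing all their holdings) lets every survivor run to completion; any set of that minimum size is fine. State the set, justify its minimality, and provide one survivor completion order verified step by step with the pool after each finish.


The answer: abort charlie and foxtrot.
Key observation: the deadlocked bravo becomes finishable only because charlie and foxtrot released (2, 3); it completes at step 3 below.
Minimality, checking each single-abort alternative: delta alone leaves charlie blocked (short on R0 and R1); hotel alone leaves charlie blocked (short on R0 and R1); charlie alone leaves bravo blocked (short on R0); bravo alone leaves charlie blocked (short on R0 and R1); foxtrot alone leaves charlie blocked (short on R0).
The survivors complete as delta, hotel, bravo. Verifying each step (starting from the post-abort pool):
  pool = (5, 4)
  delta needs (4, 0) <= (5, 4) -> finishes; pool += (0, 3) = (5, 7)
  hotel needs (0, 0) <= (5, 7) -> finishes; pool += (1, 0) = (6, 7)
  bravo needs (6, 3) <= (6, 7) -> finishes; pool += (1, 1) = (7, 8)


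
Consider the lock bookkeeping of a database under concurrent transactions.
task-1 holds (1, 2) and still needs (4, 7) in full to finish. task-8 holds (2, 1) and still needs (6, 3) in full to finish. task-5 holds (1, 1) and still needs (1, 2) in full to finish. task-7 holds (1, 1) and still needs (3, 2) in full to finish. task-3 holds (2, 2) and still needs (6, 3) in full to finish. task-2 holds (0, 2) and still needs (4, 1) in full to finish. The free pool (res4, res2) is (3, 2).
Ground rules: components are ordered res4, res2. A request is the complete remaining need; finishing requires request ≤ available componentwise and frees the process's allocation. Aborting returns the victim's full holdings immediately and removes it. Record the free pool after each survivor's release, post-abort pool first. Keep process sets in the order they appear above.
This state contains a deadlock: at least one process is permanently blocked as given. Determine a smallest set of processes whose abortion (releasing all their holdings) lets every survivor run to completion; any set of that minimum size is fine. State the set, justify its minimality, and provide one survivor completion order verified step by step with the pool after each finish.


Minimum abort set: task-1.
Key observation: aborting task-1 returns (1, 2), and task-3 — hopeless before — runs at step 3 with the returned capacity in the pool.
Why nothing smaller works: aborting no one leaves the state deadlocked as given.
The survivors complete as task-7, task-5, task-3, task-8, task-2. Step-by-step check (starting from the post-abort pool):
  pool = (4, 4)
  task-7 needs (3, 2) <= (4, 4) -> finishes; pool += (1, 1) = (5, 5)
  task-5 needs (1, 2) <= (5, 5) -> finishes; pool += (1, 1) = (6, 6)
  task-3 needs (6, 3) <= (6, 6) -> finishes; pool += (2, 2) = (8, 8)
  task-8 needs (6, 3) <= (8, 8) -> finishes; pool += (2, 1) = (10, 9)
  task-2 needs (4, 1) <= (10, 9) -> finishes; pool += (0, 2) = (10, 11)


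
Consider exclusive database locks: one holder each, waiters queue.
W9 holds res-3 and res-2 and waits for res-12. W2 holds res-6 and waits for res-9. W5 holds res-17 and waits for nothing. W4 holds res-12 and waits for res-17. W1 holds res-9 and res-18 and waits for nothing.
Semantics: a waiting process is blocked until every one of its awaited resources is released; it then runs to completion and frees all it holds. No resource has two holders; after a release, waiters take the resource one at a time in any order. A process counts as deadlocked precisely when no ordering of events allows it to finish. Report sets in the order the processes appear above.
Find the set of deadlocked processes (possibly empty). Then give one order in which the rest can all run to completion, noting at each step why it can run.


Nothing here is deadlocked.
Key observation: all waits point, directly or indirectly, at processes that can finish, so nothing is permanently blocked.
The rest can finish in the order W5, W4, W1, W9, W2.
Step-by-step check:
  run W5 (it waits on nothing); releases res-17
  W4 waits on res-17 — all released -> runs and releases res-12
  run W1 (it waits on nothing); releases res-9 and res-18
  W9 waits on res-12 — all released -> runs and releases res-3 and res-2
  W2 waits on res-9 — all released -> runs and releases res-6


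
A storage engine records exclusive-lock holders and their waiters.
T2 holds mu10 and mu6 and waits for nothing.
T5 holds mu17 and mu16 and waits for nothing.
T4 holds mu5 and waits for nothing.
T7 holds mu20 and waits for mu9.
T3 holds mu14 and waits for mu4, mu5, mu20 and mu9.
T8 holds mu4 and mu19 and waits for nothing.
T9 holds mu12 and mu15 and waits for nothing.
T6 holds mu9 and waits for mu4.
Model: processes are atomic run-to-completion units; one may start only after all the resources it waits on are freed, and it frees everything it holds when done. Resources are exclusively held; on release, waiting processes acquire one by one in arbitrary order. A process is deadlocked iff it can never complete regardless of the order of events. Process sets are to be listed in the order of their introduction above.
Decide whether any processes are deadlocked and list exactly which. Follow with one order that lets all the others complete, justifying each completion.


The deadlocked set is empty.
Key observation: all waits point, directly or indirectly, at processes that can finish, so nothing is permanently blocked.
The rest can finish in the order T8, T4, T6, T5, T7, T3, T9, T2.
Walking it through:
  run T8 (it waits on nothing); releases mu4 and mu19
  run T4 (it waits on nothing); releases mu5
  T6: everything it awaited (mu4) is free; runs, freeing mu9
  run T5 (it waits on nothing); releases mu17 and mu16
  T7: everything it awaited (mu9) is free; runs, freeing mu20
  T3: everything it awaited (mu4, mu5, mu20 and mu9) is free; runs, freeing mu14
  run T9 (it waits on nothing); releases mu12 and mu15
  run T2 (it waits on nothing); releases mu10 and mu6


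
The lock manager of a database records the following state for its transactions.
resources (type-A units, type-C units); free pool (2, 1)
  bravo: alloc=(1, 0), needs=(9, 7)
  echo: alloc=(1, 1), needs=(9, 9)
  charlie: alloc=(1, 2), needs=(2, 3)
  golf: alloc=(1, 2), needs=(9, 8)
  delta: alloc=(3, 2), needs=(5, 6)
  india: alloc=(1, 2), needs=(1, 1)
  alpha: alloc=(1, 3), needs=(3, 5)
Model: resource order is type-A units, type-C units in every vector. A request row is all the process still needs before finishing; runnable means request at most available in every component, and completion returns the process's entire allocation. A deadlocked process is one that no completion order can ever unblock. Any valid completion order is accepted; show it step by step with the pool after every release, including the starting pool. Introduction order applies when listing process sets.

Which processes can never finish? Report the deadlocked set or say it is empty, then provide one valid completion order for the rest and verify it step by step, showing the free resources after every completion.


The deadlocked set is bravo, echo and golf.
Key observation: after india, charlie, alpha, delta complete, (8, 10) is the best the pool ever gets, yet each leftover process wants more type-A units.
A valid finishing order for the others: india, charlie, alpha, delta. Check, step by step:
  pool = (2, 1)
  india: need (1, 1) fits (2, 1); releases (1, 2), pool now (3, 3)
  charlie: need (2, 3) fits (3, 3); releases (1, 2), pool now (4, 5)
  alpha: need (3, 5) fits (4, 5); releases (1, 3), pool now (5, 8)
  delta: need (5, 6) fits (5, 8); releases (3, 2), pool now (8, 10)
The blocked processes can never fit:
  bravo cannot run: need (9, 7) vs free (8, 10) (insufficient type-A units)
  echo cannot run: need (9, 9) vs free (8, 10) (insufficient type-A units)
  golf cannot run: need (9, 8) vs free (8, 10) (insufficient type-A units)


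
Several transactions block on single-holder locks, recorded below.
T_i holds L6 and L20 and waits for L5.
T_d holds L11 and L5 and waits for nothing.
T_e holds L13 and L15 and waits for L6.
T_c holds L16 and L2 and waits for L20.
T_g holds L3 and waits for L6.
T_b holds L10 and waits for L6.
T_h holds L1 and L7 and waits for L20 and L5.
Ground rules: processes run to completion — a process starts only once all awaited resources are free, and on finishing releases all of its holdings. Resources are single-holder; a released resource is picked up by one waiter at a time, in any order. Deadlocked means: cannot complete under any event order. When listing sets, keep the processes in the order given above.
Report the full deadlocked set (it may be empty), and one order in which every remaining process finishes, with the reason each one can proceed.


No process is deadlocked.
Key observation: there is no circular wait here — follow any chain and it reaches a process that is free to run now.
The rest can finish in the order T_d, T_i, T_h, T_b, T_c, T_g, T_e.
Check, step by step:
  T_d waits on nothing -> runs at once and releases L11 and L5
  run T_i (all its waits — L5 — are resolved); releases L6 and L20
  run T_h (all its waits — L20 and L5 — are resolved); releases L1 and L7
  run T_b (all its waits — L6 — are resolved); releases L10
  run T_c (all its waits — L20 — are resolved); releases L16 and L2
  run T_g (all its waits — L6 — are resolved); releases L3
  run T_e (all its waits — L6 — are resolved); releases L13 and L15


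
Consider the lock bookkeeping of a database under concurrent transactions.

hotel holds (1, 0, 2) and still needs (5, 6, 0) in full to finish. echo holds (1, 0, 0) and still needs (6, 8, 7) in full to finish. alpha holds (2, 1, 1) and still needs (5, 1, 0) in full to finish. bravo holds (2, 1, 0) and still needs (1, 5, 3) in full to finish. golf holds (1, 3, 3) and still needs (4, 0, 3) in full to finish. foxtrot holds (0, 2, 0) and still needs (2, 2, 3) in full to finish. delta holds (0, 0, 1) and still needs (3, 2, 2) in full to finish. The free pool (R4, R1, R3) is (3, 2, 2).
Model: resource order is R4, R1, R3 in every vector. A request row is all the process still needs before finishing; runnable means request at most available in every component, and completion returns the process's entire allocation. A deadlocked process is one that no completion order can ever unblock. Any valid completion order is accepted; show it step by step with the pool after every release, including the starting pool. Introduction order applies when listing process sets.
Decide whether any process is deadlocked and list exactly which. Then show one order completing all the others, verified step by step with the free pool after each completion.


Deadlocked: hotel, echo, alpha, bravo and golf.
Key observation: after delta, foxtrot the pool peaks at (3, 4, 3), and each blocked process is short somewhere: hotel on R4, R1; echo on R4, R1, R3; alpha on R4; bravo on R1; golf on R4.
One completion order for the rest: delta, foxtrot. Step-by-step check:
  pool = (3, 2, 2)
  run delta (needs (3, 2, 2), free (3, 2, 2)); after release of (0, 0, 1) the pool is (3, 2, 3)
  run foxtrot (needs (2, 2, 3), free (3, 2, 3)); after release of (0, 2, 0) the pool is (3, 4, 3)
None of the blocked processes ever fits:
  hotel cannot run: need (5, 6, 0) vs free (3, 4, 3) (insufficient R4 and R1)
  echo cannot run: need (6, 8, 7) vs free (3, 4, 3) (insufficient R4, R1 and R3)
  alpha cannot run: need (5, 1, 0) vs free (3, 4, 3) (insufficient R4)
  bravo cannot run: need (1, 5, 3) vs free (3, 4, 3) (insufficient R1)
  golf cannot run: need (4, 0, 3) vs free (3, 4, 3) (insufficient R4)


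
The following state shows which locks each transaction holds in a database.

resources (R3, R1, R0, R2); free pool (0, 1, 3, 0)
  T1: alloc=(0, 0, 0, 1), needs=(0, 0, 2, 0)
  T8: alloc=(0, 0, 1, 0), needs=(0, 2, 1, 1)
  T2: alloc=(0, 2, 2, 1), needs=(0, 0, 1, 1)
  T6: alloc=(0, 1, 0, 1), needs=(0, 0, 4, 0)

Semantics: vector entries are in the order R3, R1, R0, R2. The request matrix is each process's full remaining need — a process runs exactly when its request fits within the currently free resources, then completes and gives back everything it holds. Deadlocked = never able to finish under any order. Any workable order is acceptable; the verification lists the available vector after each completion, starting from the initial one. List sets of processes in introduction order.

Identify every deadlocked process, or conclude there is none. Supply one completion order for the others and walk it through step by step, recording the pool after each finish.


Nothing here is deadlocked.
Key observation: starting with T1, each completion frees enough for the next — no one is permanently blocked.
One completion order for the rest: T1, T2, T6, T8. Check, step by step:
  pool = (0, 1, 3, 0)
  T1 needs (0, 0, 2, 0) <= (0, 1, 3, 0) -> finishes; pool += (0, 0, 0, 1) = (0, 1, 3, 1)
  T2 needs (0, 0, 1, 1) <= (0, 1, 3, 1) -> finishes; pool += (0, 2, 2, 1) = (0, 3, 5, 2)
  T6 needs (0, 0, 4, 0) <= (0, 3, 5, 2) -> finishes; pool += (0, 1, 0, 1) = (0, 4, 5, 3)
  T8 needs (0, 2, 1, 1) <= (0, 4, 5, 3) -> finishes; pool += (0, 0, 1, 0) = (0, 4, 6, 3)


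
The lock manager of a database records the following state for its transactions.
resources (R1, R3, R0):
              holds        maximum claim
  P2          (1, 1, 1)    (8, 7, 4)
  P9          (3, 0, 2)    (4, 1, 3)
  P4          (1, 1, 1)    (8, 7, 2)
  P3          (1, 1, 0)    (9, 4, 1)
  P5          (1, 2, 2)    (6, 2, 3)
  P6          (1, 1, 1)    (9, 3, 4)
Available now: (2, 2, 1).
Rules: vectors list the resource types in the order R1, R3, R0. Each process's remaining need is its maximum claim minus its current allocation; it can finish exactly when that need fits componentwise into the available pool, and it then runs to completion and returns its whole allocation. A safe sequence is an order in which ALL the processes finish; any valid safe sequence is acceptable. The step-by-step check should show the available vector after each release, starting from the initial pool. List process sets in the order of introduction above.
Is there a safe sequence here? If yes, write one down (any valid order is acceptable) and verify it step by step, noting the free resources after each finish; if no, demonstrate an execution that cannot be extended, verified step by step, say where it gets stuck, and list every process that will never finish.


UNSAFE.
Key observation: the pool after P9, P5 is (6, 4, 5); every surviving request exceeds it in R1, so progress ends there.
Going as far as possible: P9, P5; after that, nothing fits. Walking it through:
  pool = (2, 2, 1)
  run P9 (needs (1, 1, 1), free (2, 2, 1)); after release of (3, 0, 2) the pool is (5, 2, 3)
  run P5 (needs (5, 0, 1), free (5, 2, 3)); after release of (1, 2, 2) the pool is (6, 4, 5)
  P2 cannot run: need (7, 6, 3) vs free (6, 4, 5) (insufficient R1 and R3)
  P4 cannot run: need (7, 6, 1) vs free (6, 4, 5) (insufficient R1 and R3)
  P3 cannot run: need (8, 3, 1) vs free (6, 4, 5) (insufficient R1)
  P6 cannot run: need (8, 2, 3) vs free (6, 4, 5) (insufficient R1)
Permanently blocked: P2, P4, P3 and P6.


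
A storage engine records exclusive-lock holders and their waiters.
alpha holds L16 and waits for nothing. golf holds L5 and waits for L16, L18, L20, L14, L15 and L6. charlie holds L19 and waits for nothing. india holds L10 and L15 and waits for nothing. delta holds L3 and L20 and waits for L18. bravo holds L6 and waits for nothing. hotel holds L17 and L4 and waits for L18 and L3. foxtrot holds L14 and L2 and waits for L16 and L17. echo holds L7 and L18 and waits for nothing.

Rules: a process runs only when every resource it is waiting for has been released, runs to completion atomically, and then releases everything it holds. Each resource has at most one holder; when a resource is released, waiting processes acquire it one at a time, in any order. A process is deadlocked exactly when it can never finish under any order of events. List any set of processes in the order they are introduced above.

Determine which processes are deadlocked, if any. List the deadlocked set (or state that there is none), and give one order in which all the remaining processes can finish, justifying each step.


Nothing here is deadlocked.
Key observation: although several processes wait, no cycle exists — each chain bottoms out at a free runner.
A valid finishing order for the others: echo, alpha, delta, bravo, charlie, hotel, foxtrot, india, golf.
Walking it through:
  echo waits on nothing -> runs at once and releases L7 and L18
  alpha waits on nothing -> runs at once and releases L16
  delta waits on L18 — all released -> runs and releases L3 and L20
  bravo waits on nothing -> runs at once and releases L6
  charlie waits on nothing -> runs at once and releases L19
  hotel waits on L18 and L3 — all released -> runs and releases L17 and L4
  foxtrot waits on L16 and L17 — all released -> runs and releases L14 and L2
  india waits on nothing -> runs at once and releases L10 and L15
  golf waits on L16, L18, L20, L14, L15 and L6 — all released -> runs and releases L5


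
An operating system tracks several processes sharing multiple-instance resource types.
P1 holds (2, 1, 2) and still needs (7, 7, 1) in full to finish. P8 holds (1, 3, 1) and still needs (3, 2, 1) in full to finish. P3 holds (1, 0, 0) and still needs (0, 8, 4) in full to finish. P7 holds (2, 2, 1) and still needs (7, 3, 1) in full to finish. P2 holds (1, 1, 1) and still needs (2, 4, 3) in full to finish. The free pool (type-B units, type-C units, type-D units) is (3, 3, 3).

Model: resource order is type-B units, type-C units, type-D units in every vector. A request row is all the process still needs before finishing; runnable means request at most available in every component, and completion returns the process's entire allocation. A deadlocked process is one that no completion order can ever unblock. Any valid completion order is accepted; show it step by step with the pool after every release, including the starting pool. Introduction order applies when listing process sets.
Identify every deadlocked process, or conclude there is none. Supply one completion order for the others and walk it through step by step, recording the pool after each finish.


Deadlocked set: P1, P3 and P7.
Key observation: after P8, P2 the pool peaks at (5, 7, 5), and each blocked process is short somewhere: P1 on type-B units; P3 on type-C units; P7 on type-B units.
A valid finishing order for the others: P8, P2. Verifying each step:
  pool = (3, 3, 3)
  P8 needs (3, 2, 1) <= (3, 3, 3) -> finishes; pool += (1, 3, 1) = (4, 6, 4)
  P2 needs (2, 4, 3) <= (4, 6, 4) -> finishes; pool += (1, 1, 1) = (5, 7, 5)
The stuck group stays short no matter what:
  P1 cannot run: need (7, 7, 1) vs free (5, 7, 5) (insufficient type-B units)
  P3 cannot run: need (0, 8, 4) vs free (5, 7, 5) (insufficient type-C units)
  P7 cannot run: need (7, 3, 1) vs free (5, 7, 5) (insufficient type-B units)


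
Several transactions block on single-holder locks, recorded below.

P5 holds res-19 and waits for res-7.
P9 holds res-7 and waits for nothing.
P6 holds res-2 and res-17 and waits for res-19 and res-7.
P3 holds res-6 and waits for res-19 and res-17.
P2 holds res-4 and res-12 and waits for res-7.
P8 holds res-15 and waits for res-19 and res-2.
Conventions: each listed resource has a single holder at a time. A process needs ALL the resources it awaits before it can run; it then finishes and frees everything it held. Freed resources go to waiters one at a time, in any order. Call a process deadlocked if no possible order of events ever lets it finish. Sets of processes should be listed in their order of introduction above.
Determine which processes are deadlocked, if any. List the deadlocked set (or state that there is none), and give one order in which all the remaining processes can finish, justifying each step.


Nothing here is deadlocked.
Key observation: there is no circular wait here — follow any chain and it reaches a process that is free to run now.
A valid finishing order for the others: P9, P5, P6, P2, P3, P8.
Check, step by step:
  P9: no waits; runs immediately, freeing res-7
  P5: everything it awaited (res-7) is free; runs, freeing res-19
  P6: everything it awaited (res-19 and res-7) is free; runs, freeing res-2 and res-17
  P2: everything it awaited (res-7) is free; runs, freeing res-4 and res-12
  P3: everything it awaited (res-19 and res-17) is free; runs, freeing res-6
  P8: everything it awaited (res-19 and res-2) is free; runs, freeing res-15


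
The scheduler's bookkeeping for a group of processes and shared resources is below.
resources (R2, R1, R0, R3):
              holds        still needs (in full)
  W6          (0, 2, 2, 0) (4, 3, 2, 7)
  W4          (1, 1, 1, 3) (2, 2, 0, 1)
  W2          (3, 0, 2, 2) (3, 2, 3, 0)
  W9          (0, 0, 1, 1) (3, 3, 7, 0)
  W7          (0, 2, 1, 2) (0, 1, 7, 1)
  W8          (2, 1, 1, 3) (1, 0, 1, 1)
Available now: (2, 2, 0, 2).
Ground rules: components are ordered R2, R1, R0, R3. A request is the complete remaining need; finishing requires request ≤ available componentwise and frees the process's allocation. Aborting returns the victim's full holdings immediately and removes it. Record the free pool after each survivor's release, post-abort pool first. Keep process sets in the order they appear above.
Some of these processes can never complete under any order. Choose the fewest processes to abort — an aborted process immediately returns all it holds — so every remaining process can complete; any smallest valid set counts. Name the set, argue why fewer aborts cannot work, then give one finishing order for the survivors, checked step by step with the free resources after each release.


Abort W7.
Key observation: no ordering could ever have run W9 before the abort of W7; with (0, 2, 1, 2) back in the pool it fits at step 5.
No smaller set exists: with zero aborts the deadlock remains.
Survivors finish in the order: W4, W8, W6, W2, W9. Verifying each step (pool after the aborts first):
  pool = (2, 4, 1, 4)
  run W4 (needs (2, 2, 0, 1), free (2, 4, 1, 4)); after release of (1, 1, 1, 3) the pool is (3, 5, 2, 7)
  run W8 (needs (1, 0, 1, 1), free (3, 5, 2, 7)); after release of (2, 1, 1, 3) the pool is (5, 6, 3, 10)
  run W6 (needs (4, 3, 2, 7), free (5, 6, 3, 10)); after release of (0, 2, 2, 0) the pool is (5, 8, 5, 10)
  run W2 (needs (3, 2, 3, 0), free (5, 8, 5, 10)); after release of (3, 0, 2, 2) the pool is (8, 8, 7, 12)
  run W9 (needs (3, 3, 7, 0), free (8, 8, 7, 12)); after release of (0, 0, 1, 1) the pool is (8, 8, 8, 13)


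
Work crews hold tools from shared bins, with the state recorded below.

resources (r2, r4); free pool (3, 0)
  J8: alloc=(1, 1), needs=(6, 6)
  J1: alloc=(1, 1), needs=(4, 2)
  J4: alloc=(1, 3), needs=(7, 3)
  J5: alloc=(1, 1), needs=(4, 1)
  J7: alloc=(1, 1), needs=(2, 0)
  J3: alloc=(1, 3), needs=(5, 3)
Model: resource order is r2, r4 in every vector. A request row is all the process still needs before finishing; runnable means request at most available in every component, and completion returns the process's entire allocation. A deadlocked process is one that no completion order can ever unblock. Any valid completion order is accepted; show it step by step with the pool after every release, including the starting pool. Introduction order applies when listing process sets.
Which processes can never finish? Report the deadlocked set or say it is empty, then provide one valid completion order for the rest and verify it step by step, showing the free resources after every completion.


The deadlocked set is empty.
Key observation: beginning at J7, releases accumulate fast enough that every process eventually fits.
A valid finishing order for the others: J7, J5, J1, J3, J8, J4. Step-by-step check:
  pool = (3, 0)
  run J7 (needs (2, 0), free (3, 0)); after release of (1, 1) the pool is (4, 1)
  run J5 (needs (4, 1), free (4, 1)); after release of (1, 1) the pool is (5, 2)
  run J1 (needs (4, 2), free (5, 2)); after release of (1, 1) the pool is (6, 3)
  run J3 (needs (5, 3), free (6, 3)); after release of (1, 3) the pool is (7, 6)
  run J8 (needs (6, 6), free (7, 6)); after release of (1, 1) the pool is (8, 7)
  run J4 (needs (7, 3), free (8, 7)); after release of (1, 3) the pool is (9, 10)
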